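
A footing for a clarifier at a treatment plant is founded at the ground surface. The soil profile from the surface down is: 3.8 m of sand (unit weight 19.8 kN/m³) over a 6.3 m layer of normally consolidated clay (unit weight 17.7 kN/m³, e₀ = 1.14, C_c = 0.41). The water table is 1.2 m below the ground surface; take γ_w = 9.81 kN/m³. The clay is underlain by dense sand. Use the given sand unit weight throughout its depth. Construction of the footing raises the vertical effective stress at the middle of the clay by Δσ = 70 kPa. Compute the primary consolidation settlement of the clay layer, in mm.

Mid-depth of clay below the ground surface: z = 3.8 + 6.3/2 = 6.95 m.
Total vertical stress at mid-clay: σ_v = 19.8×3.8 + 17.7×3.15 = 131 kPa.
Pore pressure: u = 9.81×(6.95 − 1.2) = 56.408 kPa.
Initial effective stress: σ'_0 = σ_v − u = 131 − 56.408 = 74.592 kPa.
Final effective stress: σ'_f = σ'_0 + Δσ = 74.592 + 70 = 144.59 kPa.
Normally consolidated clay, so the full stress increment lies on the virgin compression line:
S_c = C_c·H/(1+e₀)·log₁₀(σ'_f/σ'_0) = 0.41×6.3/(1+1.14)×log₁₀(144.59/74.592)
    = 1.207 × 0.28745 = 0.347 m

S_c ≈ 347 mm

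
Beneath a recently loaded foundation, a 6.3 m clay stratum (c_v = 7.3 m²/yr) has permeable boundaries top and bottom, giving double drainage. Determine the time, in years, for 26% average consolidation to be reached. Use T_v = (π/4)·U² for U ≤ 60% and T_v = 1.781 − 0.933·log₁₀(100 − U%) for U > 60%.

t ≈ 0.0722 years

Drainage path length: H_d = H/2 = 3.15 m (double drainage).
U ≤ 60%: T_v = (π/4)·U² = (π/4)×0.26² = 0.053093.
t = T_v·H_d²/c_v = 0.053093×3.15²/7.3 = 0.07217 years.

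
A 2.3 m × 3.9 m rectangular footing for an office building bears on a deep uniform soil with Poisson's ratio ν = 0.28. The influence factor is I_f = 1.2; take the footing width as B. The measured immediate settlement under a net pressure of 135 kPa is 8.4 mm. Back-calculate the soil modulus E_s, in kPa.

E_s ≈ 40900 kPa

S_e = q·B·(1−ν²)/E_s · I_f  ⇒  E_s = q·B·(1−ν²)·I_f / S_e.
E_s = 135 × 2.3 × 0.9216 × 1.2 / 0.0084 = 40880 kPa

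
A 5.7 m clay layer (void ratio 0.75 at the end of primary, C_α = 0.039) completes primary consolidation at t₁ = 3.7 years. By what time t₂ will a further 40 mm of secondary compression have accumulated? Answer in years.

S_s = C_α·H/(1+e_p)·log₁₀(t₂/t₁) ⇒ log₁₀(t₂/t₁) = S_s·(1+e_p)/(C_α·H).
log₁₀(t₂/t₁) = 0.04 × (1+0.75) / (0.039×5.7) = 0.3149
t₂ = t₁ × 10^0.3149 = 3.7 × 2.065 = 7.64 years

t₂ ≈ 7.64 years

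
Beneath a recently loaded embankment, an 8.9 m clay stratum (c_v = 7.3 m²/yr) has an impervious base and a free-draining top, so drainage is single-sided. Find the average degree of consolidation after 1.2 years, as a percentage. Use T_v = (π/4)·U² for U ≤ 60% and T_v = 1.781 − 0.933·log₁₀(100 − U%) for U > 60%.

U ≈ 37.5 %

Drainage path length: H_d = H = 8.9 m (single drainage).
T_v = c_v·t/H_d² = 7.3×1.2/8.9² = 0.11059.
T_v = 0.11059 corresponds to the U ≤ 60% branch:
U = √(4T_v/π) = 0.3752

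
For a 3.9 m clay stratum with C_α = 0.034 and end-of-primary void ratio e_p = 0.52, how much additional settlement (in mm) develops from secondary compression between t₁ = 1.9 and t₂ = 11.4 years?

Secondary compression: S_s = C_α·H/(1+e_p)·log₁₀(t₂/t₁)
S_s = 0.034×3.9/(1+0.52)×log₁₀(11.4/1.9)
    = 0.08724 × 0.7782 = 0.06788 m

S_s ≈ 67.9 mm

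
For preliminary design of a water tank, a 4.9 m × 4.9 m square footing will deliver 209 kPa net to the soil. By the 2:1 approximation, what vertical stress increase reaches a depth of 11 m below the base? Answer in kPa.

By the 2:1 method the load spreads at 1 horizontal : 2 vertical, so at depth z the loaded area has grown by z in each plan dimension:
Δσ = qBL/((B+z)(L+z)) = 209×4.9×4.9/((4.9+11)(4.9+11)) = 19.849 kPa

Δσ_z ≈ 19.8 kPa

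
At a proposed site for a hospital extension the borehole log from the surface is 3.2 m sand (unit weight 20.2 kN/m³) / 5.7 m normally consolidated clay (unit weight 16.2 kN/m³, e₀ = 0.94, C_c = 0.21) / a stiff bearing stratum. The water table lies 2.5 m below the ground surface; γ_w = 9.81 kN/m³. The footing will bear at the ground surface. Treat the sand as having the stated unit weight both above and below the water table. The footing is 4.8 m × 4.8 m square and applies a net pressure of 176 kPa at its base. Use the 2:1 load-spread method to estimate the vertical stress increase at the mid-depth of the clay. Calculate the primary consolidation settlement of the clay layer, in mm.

S_c ≈ 100 mm

Mid-depth of clay below the ground surface: z = 3.2 + 5.7/2 = 6.05 m.
Total vertical stress at mid-clay: σ_v = 20.2×3.2 + 16.2×2.85 = 110.81 kPa.
Pore pressure: u = 9.81×(6.05 − 2.5) = 34.825 kPa.
Initial effective stress: σ'_0 = σ_v − u = 110.81 − 34.825 = 75.985 kPa.
Stress increase at mid-clay by the 2:1 spreading method:
Δσ = qBL/((B+z)(L+z)) = 176×4.8×4.8/((4.8+6.05)(4.8+6.05)) = 34.446 kPa
Final effective stress: σ'_f = σ'_0 + Δσ = 75.985 + 34.446 = 110.43 kPa.
Normally consolidated clay, so the full stress increment lies on the virgin compression line:
S_c = C_c·H/(1+e₀)·log₁₀(σ'_f/σ'_0) = 0.21×5.7/(1+0.94)×log₁₀(110.43/75.985)
    = 0.61701 × 0.16236 = 0.1002 m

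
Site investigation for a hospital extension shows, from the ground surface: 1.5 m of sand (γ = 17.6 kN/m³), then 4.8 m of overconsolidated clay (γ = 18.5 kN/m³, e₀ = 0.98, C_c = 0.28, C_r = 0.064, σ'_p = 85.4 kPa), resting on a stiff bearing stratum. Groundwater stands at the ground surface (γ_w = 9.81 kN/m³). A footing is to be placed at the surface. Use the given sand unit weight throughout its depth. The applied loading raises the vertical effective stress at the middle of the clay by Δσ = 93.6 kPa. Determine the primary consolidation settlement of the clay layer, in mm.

S_c ≈ 180 mm

Mid-depth of clay below the ground surface: z = 1.5 + 4.8/2 = 3.9 m.
Total vertical stress at mid-clay: σ_v = 17.6×1.5 + 18.5×2.4 = 70.8 kPa.
Pore pressure: u = 9.81×(3.9 − 0) = 38.259 kPa.
Initial effective stress: σ'_0 = σ_v − u = 70.8 − 38.259 = 32.541 kPa.
Final effective stress: σ'_f = 32.541 + 93.6 = 126.14 kPa.
σ'_f = 126.14 > σ'_p = 85.4 kPa, so the stress path crosses the preconsolidation pressure — recompression up to σ'_p, then virgin compression beyond:
S_c = H/(1+e₀)·[C_r·log₁₀(σ'_p/σ'_0) + C_c·log₁₀(σ'_f/σ'_p)]
    = 4.8/1.98 × [0.064×log₁₀(85.4/32.541) + 0.28×log₁₀(126.14/85.4)]
    = 2.4242 × [0.026818 + 0.047431] = 0.18 m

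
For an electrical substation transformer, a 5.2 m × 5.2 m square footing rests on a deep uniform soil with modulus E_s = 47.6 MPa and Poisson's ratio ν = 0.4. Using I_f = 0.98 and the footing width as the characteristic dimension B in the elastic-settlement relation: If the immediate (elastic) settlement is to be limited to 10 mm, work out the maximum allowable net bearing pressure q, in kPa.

q ≈ 111 kPa

E_s = 47.6 MPa = 47600 kPa.
S_e = q·B·(1−ν²)/E_s · I_f  ⇒  q = S_e·E_s / (B·(1−ν²)·I_f).
q = 0.01 × 47600 / (5.2 × 0.84 × 0.98) = 111.2 kPa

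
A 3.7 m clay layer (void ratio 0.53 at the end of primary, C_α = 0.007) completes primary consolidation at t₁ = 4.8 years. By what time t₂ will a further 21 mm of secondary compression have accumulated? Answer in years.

t₂ ≈ 83.5 years

S_s = C_α·H/(1+e_p)·log₁₀(t₂/t₁) ⇒ log₁₀(t₂/t₁) = S_s·(1+e_p)/(C_α·H).
log₁₀(t₂/t₁) = 0.021 × (1+0.53) / (0.007×3.7) = 1.241
t₂ = t₁ × 10^1.241 = 4.8 × 17.4 = 83.52 years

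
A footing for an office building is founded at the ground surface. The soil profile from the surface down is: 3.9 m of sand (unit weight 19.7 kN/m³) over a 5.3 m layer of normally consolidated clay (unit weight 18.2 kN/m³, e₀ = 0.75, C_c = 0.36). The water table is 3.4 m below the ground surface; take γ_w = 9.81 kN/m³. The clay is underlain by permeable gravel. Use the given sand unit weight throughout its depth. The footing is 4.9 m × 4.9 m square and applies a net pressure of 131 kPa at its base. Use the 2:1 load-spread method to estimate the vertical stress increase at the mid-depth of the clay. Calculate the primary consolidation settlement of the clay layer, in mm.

Mid-depth of clay below the ground surface: z = 3.9 + 5.3/2 = 6.55 m.
Total vertical stress at mid-clay: σ_v = 19.7×3.9 + 18.2×2.65 = 125.06 kPa.
Pore pressure: u = 9.81×(6.55 − 3.4) = 30.902 kPa.
Initial effective stress: σ'_0 = σ_v − u = 125.06 − 30.902 = 94.158 kPa.
Stress increase at mid-clay by the 2:1 spreading method:
Δσ = qBL/((B+z)(L+z)) = 131×4.9×4.9/((4.9+6.55)(4.9+6.55)) = 23.991 kPa
Final effective stress: σ'_f = σ'_0 + Δσ = 94.158 + 23.991 = 118.15 kPa.
Normally consolidated clay, so the full stress increment lies on the virgin compression line:
S_c = C_c·H/(1+e₀)·log₁₀(σ'_f/σ'_0) = 0.36×5.3/(1+0.75)×log₁₀(118.15/94.158)
    = 1.0903 × 0.098577 = 0.1075 m

S_c ≈ 107 mm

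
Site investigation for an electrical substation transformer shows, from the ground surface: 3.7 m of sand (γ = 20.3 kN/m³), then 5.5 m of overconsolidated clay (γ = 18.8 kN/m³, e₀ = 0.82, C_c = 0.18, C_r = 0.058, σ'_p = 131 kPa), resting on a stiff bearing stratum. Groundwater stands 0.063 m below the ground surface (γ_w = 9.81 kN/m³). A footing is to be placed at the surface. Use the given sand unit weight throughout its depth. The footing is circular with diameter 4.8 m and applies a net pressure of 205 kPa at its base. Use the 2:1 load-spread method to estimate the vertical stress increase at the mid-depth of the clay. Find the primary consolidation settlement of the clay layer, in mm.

Mid-depth of clay below the ground surface: z = 3.7 + 5.5/2 = 6.45 m.
Total vertical stress at mid-clay: σ_v = 20.3×3.7 + 18.8×2.75 = 126.81 kPa.
Pore pressure: u = 9.81×(6.45 − 0.063) = 62.656 kPa.
Initial effective stress: σ'_0 = σ_v − u = 126.81 − 62.656 = 64.154 kPa.
Stress increase at mid-clay by the 2:1 spreading method:
Δσ ≈ qD²/(D+z)² = 205×4.8²/(4.8+6.45)² = 37.319 kPa
Final effective stress: σ'_f = 64.154 + 37.319 = 101.47 kPa.
σ'_f = 101.47 ≤ σ'_p = 131 kPa, so the clay remains overconsolidated and only the recompression index applies:
S_c = C_r·H/(1+e₀)·log₁₀(σ'_f/σ'_0) = 0.058×5.5/1.82×log₁₀(101.47/64.154)
    = 0.17528 × 0.19911 = 0.0349 m

S_c ≈ 34.9 mm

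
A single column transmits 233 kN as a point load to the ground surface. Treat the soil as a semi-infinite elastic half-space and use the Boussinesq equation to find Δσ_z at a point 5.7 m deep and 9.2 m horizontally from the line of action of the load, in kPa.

Δσ_z ≈ 0.139 kPa

Boussinesq vertical stress below a point load on an elastic half-space:
Δσ_z = 3P/(2πz²) · [1 + (r/z)²]^(−5/2)
r/z = 9.2/5.7 = 1.614; [1+(r/z)²]^(−5/2) = 0.040523.
Δσ_z = 3×233/(2π×5.7²) × 0.040523 = 3.4241 × 0.040523 = 0.1388 kPa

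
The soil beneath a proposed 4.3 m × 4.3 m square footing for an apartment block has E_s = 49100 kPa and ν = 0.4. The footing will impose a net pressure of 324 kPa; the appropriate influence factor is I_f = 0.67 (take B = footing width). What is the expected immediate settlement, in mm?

S_e ≈ 16 mm

Immediate (elastic) settlement: S_e = q·B·(1−ν²)/E_s · I_f.
S_e = 324 × 4.3 × (1 − 0.4²) / 49100 × 0.67
    = 324 × 4.3 × 0.84 / 49100 × 0.67
    = 0.01597 m = 15.97 mm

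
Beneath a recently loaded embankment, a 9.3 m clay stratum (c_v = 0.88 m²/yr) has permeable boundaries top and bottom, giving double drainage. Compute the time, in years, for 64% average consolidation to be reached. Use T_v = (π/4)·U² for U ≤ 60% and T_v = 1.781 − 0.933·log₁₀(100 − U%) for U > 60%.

Drainage path length: H_d = H/2 = 4.65 m (double drainage).
U > 60%: T_v = 1.781 − 0.933·log₁₀(100 − 64) = 0.32897.
t = T_v·H_d²/c_v = 0.32897×4.65²/0.88 = 8.083 years.

t ≈ 8.08 years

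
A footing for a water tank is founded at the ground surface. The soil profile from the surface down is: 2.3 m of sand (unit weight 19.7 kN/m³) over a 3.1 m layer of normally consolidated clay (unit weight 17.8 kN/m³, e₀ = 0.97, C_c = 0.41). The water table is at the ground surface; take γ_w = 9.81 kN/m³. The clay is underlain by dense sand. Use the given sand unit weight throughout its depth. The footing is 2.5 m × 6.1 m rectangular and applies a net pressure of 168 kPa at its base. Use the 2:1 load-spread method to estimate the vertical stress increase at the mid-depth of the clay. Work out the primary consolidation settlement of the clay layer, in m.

S_c ≈ 0.215 m

Mid-depth of clay below the ground surface: z = 2.3 + 3.1/2 = 3.85 m.
Total vertical stress at mid-clay: σ_v = 19.7×2.3 + 17.8×1.55 = 72.9 kPa.
Pore pressure: u = 9.81×(3.85 − 0) = 37.769 kPa.
Initial effective stress: σ'_0 = σ_v − u = 72.9 − 37.769 = 35.131 kPa.
Stress increase at mid-clay by the 2:1 spreading method:
Δσ = qBL/((B+z)(L+z)) = 168×2.5×6.1/((2.5+3.85)(6.1+3.85)) = 40.549 kPa
Final effective stress: σ'_f = σ'_0 + Δσ = 35.131 + 40.549 = 75.68 kPa.
Normally consolidated clay, so the full stress increment lies on the virgin compression line:
S_c = C_c·H/(1+e₀)·log₁₀(σ'_f/σ'_0) = 0.41×3.1/(1+0.97)×log₁₀(75.68/35.131)
    = 0.64518 × 0.33329 = 0.215 m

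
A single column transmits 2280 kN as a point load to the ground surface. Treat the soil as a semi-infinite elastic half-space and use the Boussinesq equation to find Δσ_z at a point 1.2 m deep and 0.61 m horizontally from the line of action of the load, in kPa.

Δσ_z ≈ 426 kPa

Boussinesq vertical stress below a point load on an elastic half-space:
Δσ_z = 3P/(2πz²) · [1 + (r/z)²]^(−5/2)
r/z = 0.61/1.2 = 0.50833; [1+(r/z)²]^(−5/2) = 0.56293.
Δσ_z = 3×2280/(2π×1.2²) × 0.56293 = 755.99 × 0.56293 = 425.6 kPa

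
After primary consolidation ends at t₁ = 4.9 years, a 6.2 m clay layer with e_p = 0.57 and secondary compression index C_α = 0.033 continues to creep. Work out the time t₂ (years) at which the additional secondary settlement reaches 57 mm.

S_s = C_α·H/(1+e_p)·log₁₀(t₂/t₁) ⇒ log₁₀(t₂/t₁) = S_s·(1+e_p)/(C_α·H).
log₁₀(t₂/t₁) = 0.057 × (1+0.57) / (0.033×6.2) = 0.4374
t₂ = t₁ × 10^0.4374 = 4.9 × 2.738 = 13.41 years

t₂ ≈ 13.4 years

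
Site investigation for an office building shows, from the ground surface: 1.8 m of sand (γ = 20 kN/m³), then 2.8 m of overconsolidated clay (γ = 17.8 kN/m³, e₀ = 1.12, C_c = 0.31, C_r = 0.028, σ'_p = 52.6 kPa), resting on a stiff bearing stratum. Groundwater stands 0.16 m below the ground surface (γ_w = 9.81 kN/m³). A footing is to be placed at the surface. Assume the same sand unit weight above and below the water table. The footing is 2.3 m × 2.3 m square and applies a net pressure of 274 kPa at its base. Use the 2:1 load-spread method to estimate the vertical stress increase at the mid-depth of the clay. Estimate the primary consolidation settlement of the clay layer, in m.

S_c ≈ 0.0808 m

Mid-depth of clay below the ground surface: z = 1.8 + 2.8/2 = 3.2 m.
Total vertical stress at mid-clay: σ_v = 20×1.8 + 17.8×1.4 = 60.92 kPa.
Pore pressure: u = 9.81×(3.2 − 0.16) = 29.822 kPa.
Initial effective stress: σ'_0 = σ_v − u = 60.92 − 29.822 = 31.098 kPa.
Stress increase at mid-clay by the 2:1 spreading method:
Δσ = qBL/((B+z)(L+z)) = 274×2.3×2.3/((2.3+3.2)(2.3+3.2)) = 47.916 kPa
Final effective stress: σ'_f = 31.098 + 47.916 = 79.014 kPa.
σ'_f = 79.014 > σ'_p = 52.6 kPa, so the stress path crosses the preconsolidation pressure — recompression up to σ'_p, then virgin compression beyond:
S_c = H/(1+e₀)·[C_r·log₁₀(σ'_p/σ'_0) + C_c·log₁₀(σ'_f/σ'_p)]
    = 2.8/2.12 × [0.028×log₁₀(52.6/31.098) + 0.31×log₁₀(79.014/52.6)]
    = 1.3208 × [0.0063911 + 0.054783] = 0.0808 m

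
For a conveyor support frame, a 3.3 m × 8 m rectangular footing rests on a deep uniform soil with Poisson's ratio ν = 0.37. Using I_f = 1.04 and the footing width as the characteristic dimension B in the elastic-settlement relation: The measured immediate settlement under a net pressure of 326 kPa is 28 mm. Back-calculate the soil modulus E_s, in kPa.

S_e = q·B·(1−ν²)/E_s · I_f  ⇒  E_s = q·B·(1−ν²)·I_f / S_e.
E_s = 326 × 3.3 × 0.8631 × 1.04 / 0.028 = 34490 kPa

E_s ≈ 34500 kPa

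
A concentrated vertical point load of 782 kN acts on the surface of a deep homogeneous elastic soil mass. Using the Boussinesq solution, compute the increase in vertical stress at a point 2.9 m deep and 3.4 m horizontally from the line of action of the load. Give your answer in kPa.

Δσ_z ≈ 5.11 kPa

Boussinesq vertical stress below a point load on an elastic half-space:
Δσ_z = 3P/(2πz²) · [1 + (r/z)²]^(−5/2)
r/z = 3.4/2.9 = 1.1724; [1+(r/z)²]^(−5/2) = 0.11509.
Δσ_z = 3×782/(2π×2.9²) × 0.11509 = 44.397 × 0.11509 = 5.11 kPa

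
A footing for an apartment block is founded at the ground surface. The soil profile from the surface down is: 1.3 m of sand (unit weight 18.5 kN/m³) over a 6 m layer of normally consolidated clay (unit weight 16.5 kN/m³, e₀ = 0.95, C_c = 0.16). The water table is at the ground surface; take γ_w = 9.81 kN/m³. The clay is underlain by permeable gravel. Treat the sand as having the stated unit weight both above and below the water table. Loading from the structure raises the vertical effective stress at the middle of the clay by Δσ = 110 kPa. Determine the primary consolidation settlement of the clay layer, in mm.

Mid-depth of clay below the ground surface: z = 1.3 + 6/2 = 4.3 m.
Total vertical stress at mid-clay: σ_v = 18.5×1.3 + 16.5×3 = 73.55 kPa.
Pore pressure: u = 9.81×(4.3 − 0) = 42.183 kPa.
Initial effective stress: σ'_0 = σ_v − u = 73.55 − 42.183 = 31.367 kPa.
Final effective stress: σ'_f = σ'_0 + Δσ = 31.367 + 110 = 141.37 kPa.
Normally consolidated clay, so the full stress increment lies on the virgin compression line:
S_c = C_c·H/(1+e₀)·log₁₀(σ'_f/σ'_0) = 0.16×6/(1+0.95)×log₁₀(141.37/31.367)
    = 0.49231 × 0.65388 = 0.3219 m

S_c ≈ 322 mm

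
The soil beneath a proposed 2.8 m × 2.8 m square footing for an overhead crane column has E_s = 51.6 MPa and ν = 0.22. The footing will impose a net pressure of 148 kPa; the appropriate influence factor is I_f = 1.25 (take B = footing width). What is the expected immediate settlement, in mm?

Immediate (elastic) settlement: S_e = q·B·(1−ν²)/E_s · I_f.
E_s = 51.6 MPa = 51600 kPa.
S_e = 148 × 2.8 × (1 − 0.22²) / 51600 × 1.25
    = 148 × 2.8 × 0.9516 / 51600 × 1.25
    = 0.009553 m = 9.553 mm

S_e ≈ 9.55 mm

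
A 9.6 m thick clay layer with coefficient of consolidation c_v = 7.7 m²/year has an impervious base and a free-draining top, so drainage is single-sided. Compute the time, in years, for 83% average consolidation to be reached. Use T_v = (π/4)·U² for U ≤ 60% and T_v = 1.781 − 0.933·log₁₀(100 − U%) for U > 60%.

t ≈ 7.58 years

Drainage path length: H_d = H = 9.6 m (single drainage).
U > 60%: T_v = 1.781 − 0.933·log₁₀(100 − 83) = 0.63299.
t = T_v·H_d²/c_v = 0.63299×9.6²/7.7 = 7.576 years.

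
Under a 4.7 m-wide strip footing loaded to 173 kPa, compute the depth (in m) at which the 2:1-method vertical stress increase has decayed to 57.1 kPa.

2:1 spreading — at depth z the loaded area has grown by z in each plan dimension:
qB/(B+z) = Δσ_z ⇒ z = qB/Δσ_z − B = 173×4.7/57.1 − 4.7 = 9.54 m

z ≈ 9.54 m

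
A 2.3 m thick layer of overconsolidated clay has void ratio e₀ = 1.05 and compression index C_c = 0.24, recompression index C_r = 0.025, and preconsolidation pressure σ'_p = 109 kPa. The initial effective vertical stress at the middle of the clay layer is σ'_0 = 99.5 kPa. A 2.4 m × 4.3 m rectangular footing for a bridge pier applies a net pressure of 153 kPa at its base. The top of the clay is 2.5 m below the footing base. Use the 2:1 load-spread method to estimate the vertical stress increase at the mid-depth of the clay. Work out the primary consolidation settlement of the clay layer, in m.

S_c ≈ 0.0238 m

Mid-depth of clay below the footing base: z = 2.5 + 2.3/2 = 3.65 m.
Stress increase at mid-clay by the 2:1 spreading method:
Δσ = qBL/((B+z)(L+z)) = 153×2.4×4.3/((2.4+3.65)(4.3+3.65)) = 32.828 kPa
Final effective stress: σ'_f = 99.5 + 32.828 = 132.33 kPa.
σ'_f = 132.33 > σ'_p = 109 kPa, so the stress path crosses the preconsolidation pressure — recompression up to σ'_p, then virgin compression beyond:
S_c = H/(1+e₀)·[C_r·log₁₀(σ'_p/σ'_0) + C_c·log₁₀(σ'_f/σ'_p)]
    = 2.3/2.05 × [0.025×log₁₀(109/99.5) + 0.24×log₁₀(132.33/109)]
    = 1.122 × [0.00099009 + 0.020216] = 0.02379 m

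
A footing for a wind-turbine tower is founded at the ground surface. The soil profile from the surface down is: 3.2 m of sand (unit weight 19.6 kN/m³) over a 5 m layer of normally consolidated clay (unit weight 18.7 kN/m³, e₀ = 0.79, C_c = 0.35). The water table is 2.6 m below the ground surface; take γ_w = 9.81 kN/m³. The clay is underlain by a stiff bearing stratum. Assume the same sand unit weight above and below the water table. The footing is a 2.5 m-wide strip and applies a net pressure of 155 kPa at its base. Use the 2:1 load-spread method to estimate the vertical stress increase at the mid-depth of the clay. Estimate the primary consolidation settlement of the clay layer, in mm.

S_c ≈ 199 mm

Mid-depth of clay below the ground surface: z = 3.2 + 5/2 = 5.7 m.
Total vertical stress at mid-clay: σ_v = 19.6×3.2 + 18.7×2.5 = 109.47 kPa.
Pore pressure: u = 9.81×(5.7 − 2.6) = 30.411 kPa.
Initial effective stress: σ'_0 = σ_v − u = 109.47 − 30.411 = 79.059 kPa.
Stress increase at mid-clay by the 2:1 spreading method:
Δσ = qB/(B+z) = 155×2.5/(2.5+5.7) = 47.256 kPa
Final effective stress: σ'_f = σ'_0 + Δσ = 79.059 + 47.256 = 126.31 kPa.
Normally consolidated clay, so the full stress increment lies on the virgin compression line:
S_c = C_c·H/(1+e₀)·log₁₀(σ'_f/σ'_0) = 0.35×5/(1+0.79)×log₁₀(126.31/79.059)
    = 0.97765 × 0.20349 = 0.1989 m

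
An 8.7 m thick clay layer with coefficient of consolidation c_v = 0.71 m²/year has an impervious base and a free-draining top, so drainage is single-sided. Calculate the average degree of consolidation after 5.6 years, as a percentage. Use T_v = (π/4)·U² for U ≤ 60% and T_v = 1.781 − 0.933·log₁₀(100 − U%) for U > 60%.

U ≈ 25.9 %

Drainage path length: H_d = H = 8.7 m (single drainage).
T_v = c_v·t/H_d² = 0.71×5.6/8.7² = 0.05253.
T_v = 0.05253 corresponds to the U ≤ 60% branch:
U = √(4T_v/π) = 0.2586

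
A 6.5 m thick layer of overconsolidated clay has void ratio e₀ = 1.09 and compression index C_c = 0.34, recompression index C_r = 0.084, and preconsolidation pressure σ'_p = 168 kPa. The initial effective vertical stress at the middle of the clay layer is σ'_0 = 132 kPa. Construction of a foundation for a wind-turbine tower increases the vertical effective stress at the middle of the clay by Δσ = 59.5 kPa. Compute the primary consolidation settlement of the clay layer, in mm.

Final effective stress: σ'_f = 132 + 59.5 = 191.5 kPa.
σ'_f = 191.5 > σ'_p = 168 kPa, so the stress path crosses the preconsolidation pressure — recompression up to σ'_p, then virgin compression beyond:
S_c = H/(1+e₀)·[C_r·log₁₀(σ'_p/σ'_0) + C_c·log₁₀(σ'_f/σ'_p)]
    = 6.5/2.09 × [0.084×log₁₀(168/132) + 0.34×log₁₀(191.5/168)]
    = 3.11 × [0.0087978 + 0.019332] = 0.08748 m

S_c ≈ 87.5 mm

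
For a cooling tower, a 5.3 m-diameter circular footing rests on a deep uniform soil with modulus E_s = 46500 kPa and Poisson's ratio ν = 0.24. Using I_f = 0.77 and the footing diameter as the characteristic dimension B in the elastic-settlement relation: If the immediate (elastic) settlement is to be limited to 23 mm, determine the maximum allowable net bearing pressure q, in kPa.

q ≈ 278 kPa

S_e = q·B·(1−ν²)/E_s · I_f  ⇒  q = S_e·E_s / (B·(1−ν²)·I_f).
q = 0.023 × 46500 / (5.3 × 0.9424 × 0.77) = 278.1 kPa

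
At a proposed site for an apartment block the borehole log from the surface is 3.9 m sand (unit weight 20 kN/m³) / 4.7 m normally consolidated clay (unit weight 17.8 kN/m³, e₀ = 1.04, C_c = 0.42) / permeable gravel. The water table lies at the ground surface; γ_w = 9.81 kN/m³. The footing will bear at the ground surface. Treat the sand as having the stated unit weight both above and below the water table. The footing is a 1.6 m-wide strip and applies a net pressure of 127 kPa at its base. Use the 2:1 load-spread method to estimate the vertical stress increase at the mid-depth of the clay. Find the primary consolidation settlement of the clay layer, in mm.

Mid-depth of clay below the ground surface: z = 3.9 + 4.7/2 = 6.25 m.
Total vertical stress at mid-clay: σ_v = 20×3.9 + 17.8×2.35 = 119.83 kPa.
Pore pressure: u = 9.81×(6.25 − 0) = 61.312 kPa.
Initial effective stress: σ'_0 = σ_v − u = 119.83 − 61.312 = 58.518 kPa.
Stress increase at mid-clay by the 2:1 spreading method:
Δσ = qB/(B+z) = 127×1.6/(1.6+6.25) = 25.885 kPa
Final effective stress: σ'_f = σ'_0 + Δσ = 58.518 + 25.885 = 84.403 kPa.
Normally consolidated clay, so the full stress increment lies on the virgin compression line:
S_c = C_c·H/(1+e₀)·log₁₀(σ'_f/σ'_0) = 0.42×4.7/(1+1.04)×log₁₀(84.403/58.518)
    = 0.96765 × 0.15907 = 0.1539 m

S_c ≈ 154 mm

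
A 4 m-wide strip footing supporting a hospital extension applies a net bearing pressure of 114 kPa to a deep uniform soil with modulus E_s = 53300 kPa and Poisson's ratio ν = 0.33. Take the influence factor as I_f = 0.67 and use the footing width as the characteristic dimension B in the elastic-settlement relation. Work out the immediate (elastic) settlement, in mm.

Immediate (elastic) settlement: S_e = q·B·(1−ν²)/E_s · I_f.
S_e = 114 × 4 × (1 − 0.33²) / 53300 × 0.67
    = 114 × 4 × 0.8911 / 53300 × 0.67
    = 0.005108 m = 5.108 mm

S_e ≈ 5.11 mm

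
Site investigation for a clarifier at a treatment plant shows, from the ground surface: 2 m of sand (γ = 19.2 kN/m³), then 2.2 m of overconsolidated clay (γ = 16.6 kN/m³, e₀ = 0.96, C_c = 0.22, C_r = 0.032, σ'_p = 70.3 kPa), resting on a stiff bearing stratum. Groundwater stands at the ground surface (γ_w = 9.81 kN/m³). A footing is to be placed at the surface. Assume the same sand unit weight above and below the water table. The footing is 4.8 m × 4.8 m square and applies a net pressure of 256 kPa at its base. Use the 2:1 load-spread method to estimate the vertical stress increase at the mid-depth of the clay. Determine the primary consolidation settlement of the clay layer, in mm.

Mid-depth of clay below the ground surface: z = 2 + 2.2/2 = 3.1 m.
Total vertical stress at mid-clay: σ_v = 19.2×2 + 16.6×1.1 = 56.66 kPa.
Pore pressure: u = 9.81×(3.1 − 0) = 30.411 kPa.
Initial effective stress: σ'_0 = σ_v − u = 56.66 − 30.411 = 26.249 kPa.
Stress increase at mid-clay by the 2:1 spreading method:
Δσ = qBL/((B+z)(L+z)) = 256×4.8×4.8/((4.8+3.1)(4.8+3.1)) = 94.508 kPa
Final effective stress: σ'_f = 26.249 + 94.508 = 120.76 kPa.
σ'_f = 120.76 > σ'_p = 70.3 kPa, so the stress path crosses the preconsolidation pressure — recompression up to σ'_p, then virgin compression beyond:
S_c = H/(1+e₀)·[C_r·log₁₀(σ'_p/σ'_0) + C_c·log₁₀(σ'_f/σ'_p)]
    = 2.2/1.96 × [0.032×log₁₀(70.3/26.249) + 0.22×log₁₀(120.76/70.3)]
    = 1.1224 × [0.013691 + 0.051693] = 0.07339 m

S_c ≈ 73.4 mm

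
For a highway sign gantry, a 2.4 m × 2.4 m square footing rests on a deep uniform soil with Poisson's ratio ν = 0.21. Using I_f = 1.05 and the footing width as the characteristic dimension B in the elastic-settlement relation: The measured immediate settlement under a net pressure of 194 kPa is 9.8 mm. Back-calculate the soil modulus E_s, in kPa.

E_s ≈ 47700 kPa

S_e = q·B·(1−ν²)/E_s · I_f  ⇒  E_s = q·B·(1−ν²)·I_f / S_e.
E_s = 194 × 2.4 × 0.9559 × 1.05 / 0.0098 = 47690 kPa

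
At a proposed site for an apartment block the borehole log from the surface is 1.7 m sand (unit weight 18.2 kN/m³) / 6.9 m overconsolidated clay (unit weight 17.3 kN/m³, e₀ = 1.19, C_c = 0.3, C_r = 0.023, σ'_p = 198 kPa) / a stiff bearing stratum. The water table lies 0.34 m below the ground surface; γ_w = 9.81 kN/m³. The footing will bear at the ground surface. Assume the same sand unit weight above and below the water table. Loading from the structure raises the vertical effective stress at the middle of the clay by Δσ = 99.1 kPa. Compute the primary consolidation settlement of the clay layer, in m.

Mid-depth of clay below the ground surface: z = 1.7 + 6.9/2 = 5.15 m.
Total vertical stress at mid-clay: σ_v = 18.2×1.7 + 17.3×3.45 = 90.625 kPa.
Pore pressure: u = 9.81×(5.15 − 0.34) = 47.186 kPa.
Initial effective stress: σ'_0 = σ_v − u = 90.625 − 47.186 = 43.439 kPa.
Final effective stress: σ'_f = 43.439 + 99.1 = 142.54 kPa.
σ'_f = 142.54 ≤ σ'_p = 198 kPa, so the clay remains overconsolidated and only the recompression index applies:
S_c = C_r·H/(1+e₀)·log₁₀(σ'_f/σ'_0) = 0.023×6.9/2.19×log₁₀(142.54/43.439)
    = 0.072466 × 0.51606 = 0.0374 m

S_c ≈ 0.0374 m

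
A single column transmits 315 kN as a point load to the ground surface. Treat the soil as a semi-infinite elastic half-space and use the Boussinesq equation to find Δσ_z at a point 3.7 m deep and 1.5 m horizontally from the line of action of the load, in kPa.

Boussinesq vertical stress below a point load on an elastic half-space:
Δσ_z = 3P/(2πz²) · [1 + (r/z)²]^(−5/2)
r/z = 1.5/3.7 = 0.40541; [1+(r/z)²]^(−5/2) = 0.68358.
Δσ_z = 3×315/(2π×3.7²) × 0.68358 = 10.986 × 0.68358 = 7.51 kPa

Δσ_z ≈ 7.51 kPa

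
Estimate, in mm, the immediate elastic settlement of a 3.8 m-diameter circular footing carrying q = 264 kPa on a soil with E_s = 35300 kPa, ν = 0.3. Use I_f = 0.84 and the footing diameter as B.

Immediate (elastic) settlement: S_e = q·B·(1−ν²)/E_s · I_f.
S_e = 264 × 3.8 × (1 − 0.3²) / 35300 × 0.84
    = 264 × 3.8 × 0.91 / 35300 × 0.84
    = 0.02172 m = 21.72 mm

S_e ≈ 21.7 mm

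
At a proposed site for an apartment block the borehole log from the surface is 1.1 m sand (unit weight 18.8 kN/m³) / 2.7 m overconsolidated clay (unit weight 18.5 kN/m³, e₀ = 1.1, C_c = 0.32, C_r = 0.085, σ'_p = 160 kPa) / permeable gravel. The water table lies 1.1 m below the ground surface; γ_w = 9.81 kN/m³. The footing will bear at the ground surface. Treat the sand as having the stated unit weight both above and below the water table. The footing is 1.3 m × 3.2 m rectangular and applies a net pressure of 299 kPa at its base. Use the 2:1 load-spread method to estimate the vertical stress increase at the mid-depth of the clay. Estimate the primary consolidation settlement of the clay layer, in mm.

Mid-depth of clay below the ground surface: z = 1.1 + 2.7/2 = 2.45 m.
Total vertical stress at mid-clay: σ_v = 18.8×1.1 + 18.5×1.35 = 45.655 kPa.
Pore pressure: u = 9.81×(2.45 − 1.1) = 13.244 kPa.
Initial effective stress: σ'_0 = σ_v − u = 45.655 − 13.244 = 32.411 kPa.
Stress increase at mid-clay by the 2:1 spreading method:
Δσ = qBL/((B+z)(L+z)) = 299×1.3×3.2/((1.3+2.45)(3.2+2.45)) = 58.706 kPa
Final effective stress: σ'_f = 32.411 + 58.706 = 91.117 kPa.
σ'_f = 91.117 ≤ σ'_p = 160 kPa, so the clay remains overconsolidated and only the recompression index applies:
S_c = C_r·H/(1+e₀)·log₁₀(σ'_f/σ'_0) = 0.085×2.7/2.1×log₁₀(91.117/32.411)
    = 0.10928 × 0.44891 = 0.04906 m

S_c ≈ 49.1 mm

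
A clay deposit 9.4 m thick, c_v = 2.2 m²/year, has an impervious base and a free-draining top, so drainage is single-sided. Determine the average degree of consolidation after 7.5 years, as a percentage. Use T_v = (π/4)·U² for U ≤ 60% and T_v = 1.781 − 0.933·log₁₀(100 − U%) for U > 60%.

U ≈ 48.8 %

Drainage path length: H_d = H = 9.4 m (single drainage).
T_v = c_v·t/H_d² = 2.2×7.5/9.4² = 0.18674.
T_v = 0.18674 corresponds to the U ≤ 60% branch:
U = √(4T_v/π) = 0.4876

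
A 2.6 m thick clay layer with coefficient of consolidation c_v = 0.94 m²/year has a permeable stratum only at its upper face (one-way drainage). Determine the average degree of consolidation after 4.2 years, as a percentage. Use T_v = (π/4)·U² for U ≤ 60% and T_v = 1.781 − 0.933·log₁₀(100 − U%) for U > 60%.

U ≈ 80.8 %

Drainage path length: H_d = H = 2.6 m (single drainage).
T_v = c_v·t/H_d² = 0.94×4.2/2.6² = 0.58402.
T_v = 0.58402 corresponds to the U > 60% branch:
U = 1 − 10^((1.781 − T_v)/0.933)/100 = 0.8082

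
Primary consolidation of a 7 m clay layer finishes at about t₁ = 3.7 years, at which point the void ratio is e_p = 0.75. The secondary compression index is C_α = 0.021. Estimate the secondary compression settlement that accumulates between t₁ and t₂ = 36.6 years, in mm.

Secondary compression: S_s = C_α·H/(1+e_p)·log₁₀(t₂/t₁)
S_s = 0.021×7/(1+0.75)×log₁₀(36.6/3.7)
    = 0.084 × 0.9953 = 0.0836 m

S_s ≈ 83.6 mm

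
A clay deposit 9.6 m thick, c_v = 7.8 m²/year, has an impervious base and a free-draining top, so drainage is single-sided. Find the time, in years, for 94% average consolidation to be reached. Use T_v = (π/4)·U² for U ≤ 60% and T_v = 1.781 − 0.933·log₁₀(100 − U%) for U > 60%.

Drainage path length: H_d = H = 9.6 m (single drainage).
U > 60%: T_v = 1.781 − 0.933·log₁₀(100 − 94) = 1.055.
t = T_v·H_d²/c_v = 1.055×9.6²/7.8 = 12.47 years.

t ≈ 12.5 years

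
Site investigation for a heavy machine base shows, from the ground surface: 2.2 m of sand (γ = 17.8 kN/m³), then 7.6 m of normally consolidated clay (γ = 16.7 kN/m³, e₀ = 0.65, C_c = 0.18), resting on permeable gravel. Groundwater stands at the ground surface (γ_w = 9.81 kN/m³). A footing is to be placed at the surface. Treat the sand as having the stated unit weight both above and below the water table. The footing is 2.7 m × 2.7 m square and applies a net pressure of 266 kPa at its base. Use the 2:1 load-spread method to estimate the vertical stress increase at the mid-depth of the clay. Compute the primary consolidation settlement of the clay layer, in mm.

S_c ≈ 166 mm

Mid-depth of clay below the ground surface: z = 2.2 + 7.6/2 = 6 m.
Total vertical stress at mid-clay: σ_v = 17.8×2.2 + 16.7×3.8 = 102.62 kPa.
Pore pressure: u = 9.81×(6 − 0) = 58.86 kPa.
Initial effective stress: σ'_0 = σ_v − u = 102.62 − 58.86 = 43.76 kPa.
Stress increase at mid-clay by the 2:1 spreading method:
Δσ = qBL/((B+z)(L+z)) = 266×2.7×2.7/((2.7+6)(2.7+6)) = 25.62 kPa
Final effective stress: σ'_f = σ'_0 + Δσ = 43.76 + 25.62 = 69.38 kPa.
Normally consolidated clay, so the full stress increment lies on the virgin compression line:
S_c = C_c·H/(1+e₀)·log₁₀(σ'_f/σ'_0) = 0.18×7.6/(1+0.65)×log₁₀(69.38/43.76)
    = 0.82909 × 0.20016 = 0.166 m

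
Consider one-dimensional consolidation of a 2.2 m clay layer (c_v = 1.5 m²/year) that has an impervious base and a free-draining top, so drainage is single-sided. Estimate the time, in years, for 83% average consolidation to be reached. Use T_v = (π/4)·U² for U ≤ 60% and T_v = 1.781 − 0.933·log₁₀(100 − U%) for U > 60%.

Drainage path length: H_d = H = 2.2 m (single drainage).
U > 60%: T_v = 1.781 − 0.933·log₁₀(100 − 83) = 0.63299.
t = T_v·H_d²/c_v = 0.63299×2.2²/1.5 = 2.042 years.

t ≈ 2.04 years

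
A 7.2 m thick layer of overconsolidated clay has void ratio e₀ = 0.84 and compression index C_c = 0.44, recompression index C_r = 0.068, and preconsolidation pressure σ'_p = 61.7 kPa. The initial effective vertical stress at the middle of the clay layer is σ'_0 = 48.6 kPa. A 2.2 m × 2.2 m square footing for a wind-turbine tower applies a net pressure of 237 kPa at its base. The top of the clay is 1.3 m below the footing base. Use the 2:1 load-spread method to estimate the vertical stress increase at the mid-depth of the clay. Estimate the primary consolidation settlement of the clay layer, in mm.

Mid-depth of clay below the footing base: z = 1.3 + 7.2/2 = 4.9 m.
Stress increase at mid-clay by the 2:1 spreading method:
Δσ = qBL/((B+z)(L+z)) = 237×2.2×2.2/((2.2+4.9)(2.2+4.9)) = 22.755 kPa
Final effective stress: σ'_f = 48.6 + 22.755 = 71.355 kPa.
σ'_f = 71.355 > σ'_p = 61.7 kPa, so the stress path crosses the preconsolidation pressure — recompression up to σ'_p, then virgin compression beyond:
S_c = H/(1+e₀)·[C_r·log₁₀(σ'_p/σ'_0) + C_c·log₁₀(σ'_f/σ'_p)]
    = 7.2/1.84 × [0.068×log₁₀(61.7/48.6) + 0.44×log₁₀(71.355/61.7)]
    = 3.913 × [0.0070481 + 0.027781] = 0.1363 m

S_c ≈ 136 mm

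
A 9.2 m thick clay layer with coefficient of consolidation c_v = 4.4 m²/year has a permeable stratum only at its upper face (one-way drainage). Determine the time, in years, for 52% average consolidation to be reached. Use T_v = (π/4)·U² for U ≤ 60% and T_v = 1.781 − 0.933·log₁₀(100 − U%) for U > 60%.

t ≈ 4.09 years

Drainage path length: H_d = H = 9.2 m (single drainage).
U ≤ 60%: T_v = (π/4)·U² = (π/4)×0.52² = 0.21237.
t = T_v·H_d²/c_v = 0.21237×9.2²/4.4 = 4.085 years.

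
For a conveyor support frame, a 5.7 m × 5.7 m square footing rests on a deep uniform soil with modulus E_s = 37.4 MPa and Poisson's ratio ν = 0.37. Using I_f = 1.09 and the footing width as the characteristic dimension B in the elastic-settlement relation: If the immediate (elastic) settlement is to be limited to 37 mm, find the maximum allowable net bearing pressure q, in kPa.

E_s = 37.4 MPa = 37400 kPa.
S_e = q·B·(1−ν²)/E_s · I_f  ⇒  q = S_e·E_s / (B·(1−ν²)·I_f).
q = 0.037 × 37400 / (5.7 × 0.8631 × 1.09) = 258.1 kPa

q ≈ 258 kPa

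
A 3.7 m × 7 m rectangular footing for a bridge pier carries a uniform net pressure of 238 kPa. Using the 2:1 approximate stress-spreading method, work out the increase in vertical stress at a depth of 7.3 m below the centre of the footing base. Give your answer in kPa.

By the 2:1 method the load spreads at 1 horizontal : 2 vertical, so at depth z the loaded area has grown by z in each plan dimension:
Δσ = qBL/((B+z)(L+z)) = 238×3.7×7/((3.7+7.3)(7+7.3)) = 39.188 kPa

Δσ_z ≈ 39.2 kPa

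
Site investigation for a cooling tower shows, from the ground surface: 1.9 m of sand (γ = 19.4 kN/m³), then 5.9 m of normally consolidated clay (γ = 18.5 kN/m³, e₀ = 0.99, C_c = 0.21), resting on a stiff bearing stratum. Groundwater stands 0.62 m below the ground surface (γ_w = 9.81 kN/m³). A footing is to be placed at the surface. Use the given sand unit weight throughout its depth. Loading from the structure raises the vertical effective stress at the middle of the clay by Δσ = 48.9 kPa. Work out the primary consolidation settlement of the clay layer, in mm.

S_c ≈ 185 mm

Mid-depth of clay below the ground surface: z = 1.9 + 5.9/2 = 4.85 m.
Total vertical stress at mid-clay: σ_v = 19.4×1.9 + 18.5×2.95 = 91.435 kPa.
Pore pressure: u = 9.81×(4.85 − 0.62) = 41.496 kPa.
Initial effective stress: σ'_0 = σ_v − u = 91.435 − 41.496 = 49.939 kPa.
Final effective stress: σ'_f = σ'_0 + Δσ = 49.939 + 48.9 = 98.839 kPa.
Normally consolidated clay, so the full stress increment lies on the virgin compression line:
S_c = C_c·H/(1+e₀)·log₁₀(σ'_f/σ'_0) = 0.21×5.9/(1+0.99)×log₁₀(98.839/49.939)
    = 0.62261 × 0.29649 = 0.1846 m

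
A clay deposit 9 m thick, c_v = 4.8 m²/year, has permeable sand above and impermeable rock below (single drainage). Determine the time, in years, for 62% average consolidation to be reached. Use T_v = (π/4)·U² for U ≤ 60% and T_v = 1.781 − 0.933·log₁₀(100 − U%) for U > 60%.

Drainage path length: H_d = H = 9 m (single drainage).
U > 60%: T_v = 1.781 − 0.933·log₁₀(100 − 62) = 0.30706.
t = T_v·H_d²/c_v = 0.30706×9²/4.8 = 5.182 years.

t ≈ 5.18 years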